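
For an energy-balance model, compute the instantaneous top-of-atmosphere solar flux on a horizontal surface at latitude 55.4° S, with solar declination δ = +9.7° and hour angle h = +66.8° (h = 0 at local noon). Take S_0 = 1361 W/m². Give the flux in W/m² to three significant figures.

111 W/m²

cos θ_z = sin ϕ sin δ + cos ϕ cos δ cos h = -0.138690 + 0.220499 = 0.081809.
Flux = S_0 · cos θ_z = 1361 × 0.081809 = 111.3 W/m².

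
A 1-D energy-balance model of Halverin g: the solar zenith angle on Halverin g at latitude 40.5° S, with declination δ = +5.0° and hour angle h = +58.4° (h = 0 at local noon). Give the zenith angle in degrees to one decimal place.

θ_z = 70.1°

cos θ_z = sin φ sin δ + cos φ cos δ cos h = -0.056603 + 0.396926 = 0.340323.
θ_z = arccos(0.340323) = 70.1°.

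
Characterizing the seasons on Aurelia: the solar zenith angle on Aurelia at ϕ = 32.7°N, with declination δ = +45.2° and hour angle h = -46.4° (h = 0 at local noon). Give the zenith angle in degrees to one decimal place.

cos θ_z = sin ϕ sin δ + cos ϕ cos δ cos h = 0.383339 + 0.408915 = 0.792254.
θ_z = arccos(0.792254) = 37.6°.

θ_z = 37.6°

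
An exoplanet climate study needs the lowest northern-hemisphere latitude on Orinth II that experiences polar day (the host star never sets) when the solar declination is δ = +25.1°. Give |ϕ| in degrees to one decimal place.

Polar day requires cos h₀ = −tan ϕ tan δ ≤ −1, i.e. tan ϕ tan δ ≥ 1.
The boundary is |tan ϕ| · |tan δ| = 1, so |ϕ| = 90° − |δ| = 90° − 25.1° = 64.9° in the northern hemisphere.

|ϕ| = 64.9°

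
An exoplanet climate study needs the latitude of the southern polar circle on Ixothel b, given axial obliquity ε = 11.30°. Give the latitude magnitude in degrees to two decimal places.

78.70°

The polar circle is the lowest latitude that experiences at least one full rotation of continuous darkness at the northern-summer solstice; it lies at |φ| = 90° − ε = 90° − 11.30° = 78.70°.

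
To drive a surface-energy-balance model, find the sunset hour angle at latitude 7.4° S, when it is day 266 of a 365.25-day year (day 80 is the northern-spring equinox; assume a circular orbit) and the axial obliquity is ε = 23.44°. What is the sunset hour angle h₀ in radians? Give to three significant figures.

Solar longitude: L_s = 360° × (266 − 80)/365.25 = 183.326°.
sin δ = sin 23.44° × sin 183.326° = -0.02308, so δ = -1.323°.
cos h₀ = −tan ϕ · tan δ = −tan(-7.4°) × tan(-1.323°) = -0.0030, so h₀ = 1.5738 rad = 90.17°.

h₀ = 1.57 rad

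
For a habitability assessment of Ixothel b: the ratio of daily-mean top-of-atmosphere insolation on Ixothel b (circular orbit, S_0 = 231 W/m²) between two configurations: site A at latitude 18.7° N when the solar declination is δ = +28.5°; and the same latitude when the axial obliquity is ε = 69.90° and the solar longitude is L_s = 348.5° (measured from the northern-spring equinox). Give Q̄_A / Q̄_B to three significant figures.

— Configuration A (ϕ=+18.7°):
cos h₀ = −tan(+18.7°) tan(+28.500°) = -0.1838, h₀ = 1.7556 rad.
Bracket: h₀ sin ϕ sin δ + cos ϕ cos δ sin h₀ = 1.7556×0.32061×0.47716 + 0.94721×0.87882×0.98297 = 0.268576 + 0.818251 = 1.086827.
Q̄ = (S_0/π) × [bracket] = (231/π) × 1.086827 = 79.914 W/m².
— Configuration B (ϕ=+18.7°):
Solar declination: sin δ = sin ε · sin L_s = sin 69.90° × sin 348.5° = -0.18723, so δ = -10.791°.
cos h₀ = −tan(+18.7°) tan(-10.791°) = 0.0645, h₀ = 1.5062 rad.
Bracket: h₀ sin ϕ sin δ + cos ϕ cos δ sin h₀ = 1.5062×0.32061×-0.18723 + 0.94721×0.98232×0.99792 = -0.090414 + 0.928528 = 0.838114.
Q̄ = (S_0/π) × [bracket] = (231/π) × 0.838114 = 61.626 W/m².
Ratio Q̄_A / Q̄_B = 79.914 / 61.626 = 1.297.

Q̄_A / Q̄_B ≈ 1.30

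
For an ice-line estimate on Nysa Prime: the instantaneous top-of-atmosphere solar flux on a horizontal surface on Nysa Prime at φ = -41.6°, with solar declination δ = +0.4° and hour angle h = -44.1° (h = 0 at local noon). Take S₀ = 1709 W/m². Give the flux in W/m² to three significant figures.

910 W/m²

cos θ_z = sin φ sin δ + cos φ cos δ cos h = -0.004635 + 0.537000 = 0.532365.
Flux = S₀ · cos θ_z = 1709 × 0.532365 = 909.8 W/m².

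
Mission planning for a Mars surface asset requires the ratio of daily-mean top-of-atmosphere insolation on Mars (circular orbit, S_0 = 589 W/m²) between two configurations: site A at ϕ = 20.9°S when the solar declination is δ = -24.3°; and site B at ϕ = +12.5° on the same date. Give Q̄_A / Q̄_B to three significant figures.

Q̄_A / Q̄_B ≈ 1.45

— Configuration A (ϕ=-20.9°):
cos h₀ = −tan(-20.9°) tan(-24.300°) = -0.1724, h₀ = 1.7441 rad.
Bracket: h₀ sin ϕ sin δ + cos ϕ cos δ sin h₀ = 1.7441×-0.35674×-0.41151 + 0.93420×0.91140×0.98502 = 0.256038 + 0.838675 = 1.094713.
Q̄ = (S_0/π) × [bracket] = (589/π) × 1.094713 = 205.24 W/m².
— Configuration B (ϕ=+12.5°):
cos h₀ = −tan(+12.5°) tan(-24.300°) = 0.1001, h₀ = 1.4705 rad.
Bracket: h₀ sin ϕ sin δ + cos ϕ cos δ sin h₀ = 1.4705×0.21644×-0.41151 + 0.97630×0.91140×0.99498 = -0.130973 + 0.885333 = 0.754360.
Q̄ = (S_0/π) × [bracket] = (589/π) × 0.754360 = 141.43 W/m².
Ratio Q̄_A / Q̄_B = 205.24 / 141.43 = 1.451.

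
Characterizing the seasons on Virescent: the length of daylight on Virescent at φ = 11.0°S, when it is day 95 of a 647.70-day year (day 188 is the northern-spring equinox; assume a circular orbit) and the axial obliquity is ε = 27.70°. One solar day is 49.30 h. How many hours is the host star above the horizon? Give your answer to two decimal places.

25.85 h

Solar longitude: λ_s = 360° × (95 − 188)/647.70 = -51.691°, i.e. -51.691° + 360° = 308.309°.
sin δ = sin 27.70° × sin 308.309° = -0.36475, so δ = -21.392°.
cos H₀ = −tan φ · tan δ = −tan(-11.0°) × tan(-21.392°) = -0.0761, so H₀ = 1.6470 rad = 94.37°.
Daylight = 2H₀/(2π) × 49.30 h = (1.6470/π) × 49.30 = 25.85 h.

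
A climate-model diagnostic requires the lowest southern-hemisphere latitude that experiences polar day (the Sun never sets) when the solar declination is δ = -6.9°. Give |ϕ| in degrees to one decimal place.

Polar day requires cos h₀ = −tan ϕ tan δ ≤ −1, i.e. tan ϕ tan δ ≥ 1.
The boundary is |tan ϕ| · |tan δ| = 1, so |ϕ| = 90° − |δ| = 90° − 6.9° = 83.1° in the southern hemisphere.

|ϕ| = 83.1°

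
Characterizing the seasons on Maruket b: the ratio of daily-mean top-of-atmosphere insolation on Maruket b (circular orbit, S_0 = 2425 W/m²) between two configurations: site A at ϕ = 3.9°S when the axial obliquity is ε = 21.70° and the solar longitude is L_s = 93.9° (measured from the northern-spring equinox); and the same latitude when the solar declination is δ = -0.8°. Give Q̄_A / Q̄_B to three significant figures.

Q̄_A / Q̄_B ≈ 0.889

— Configuration A (ϕ=-3.9°):
Solar declination: sin δ = sin ε · sin L_s = sin 21.70° × sin 93.9° = 0.36889, so δ = +21.647°.
cos h₀ = −tan(-3.9°) tan(+21.647°) = 0.0271, h₀ = 1.5437 rad.
Bracket: h₀ sin ϕ sin δ + cos ϕ cos δ sin h₀ = 1.5437×-0.06802×0.36889 + 0.99768×0.92947×0.99963 = -0.038734 + 0.926971 = 0.888237.
Q̄ = (S_0/π) × [bracket] = (2425/π) × 0.888237 = 685.63 W/m².
— Configuration B (ϕ=-3.9°):
cos h₀ = −tan(-3.9°) tan(-0.800°) = -0.0010, h₀ = 1.5717 rad.
Bracket: h₀ sin ϕ sin δ + cos ϕ cos δ sin h₀ = 1.5717×-0.06802×-0.01396 + 0.99768×0.99990×1.00000 = 0.001492 + 0.997580 = 0.999072.
Q̄ = (S_0/π) × [bracket] = (2425/π) × 0.999072 = 771.19 W/m².
Ratio Q̄_A / Q̄_B = 685.63 / 771.19 = 0.8891.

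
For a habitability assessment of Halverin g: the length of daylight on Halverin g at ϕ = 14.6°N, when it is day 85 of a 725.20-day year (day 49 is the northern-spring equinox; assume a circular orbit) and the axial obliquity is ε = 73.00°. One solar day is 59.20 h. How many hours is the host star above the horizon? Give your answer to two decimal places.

31.11 h

Solar longitude: L_s = 360° × (85 − 49)/725.20 = 17.871°.
sin δ = sin 73.00° × sin 17.871° = 0.29346, so δ = +17.066°.
cos h₀ = −tan ϕ · tan δ = −tan(+14.6°) × tan(+17.066°) = -0.0800, so h₀ = 1.6508 rad = 94.59°.
Daylight = 2h₀/(2π) × 59.20 h = (1.6508/π) × 59.20 = 31.11 h.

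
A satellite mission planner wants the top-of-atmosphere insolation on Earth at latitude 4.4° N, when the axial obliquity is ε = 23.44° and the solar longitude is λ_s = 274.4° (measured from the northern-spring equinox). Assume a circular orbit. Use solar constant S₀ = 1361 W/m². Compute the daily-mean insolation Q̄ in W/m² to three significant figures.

Solar declination: sin δ = sin ε · sin λ_s = sin 23.44° × sin 274.4° = -0.39662, so δ = -23.367°.
cos H₀ = −tan(+4.4°) tan(-23.367°) = 0.0332, H₀ = 1.5375 rad.
Bracket: H₀ sin φ sin δ + cos φ cos δ sin H₀ = 1.5375×0.07672×-0.39662 + 0.99705×0.91798×0.99945 = -0.046784 + 0.914769 = 0.867985.
Q̄ = (S₀/π) × [bracket] = (1361/π) × 0.867985 = 376.0 W/m².

Q̄ ≈ 376 W/m²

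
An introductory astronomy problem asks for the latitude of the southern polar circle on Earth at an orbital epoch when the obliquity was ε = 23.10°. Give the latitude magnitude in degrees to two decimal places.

66.90°

The polar circle is the lowest latitude that experiences at least one full rotation of continuous darkness at the northern-summer solstice; it lies at |φ| = 90° − ε = 90° − 23.10° = 66.90°.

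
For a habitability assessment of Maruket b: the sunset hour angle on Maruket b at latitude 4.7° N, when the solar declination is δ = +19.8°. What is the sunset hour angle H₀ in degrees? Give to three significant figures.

cos H₀ = −tan φ · tan δ = −tan(+4.7°) × tan(+19.800°) = -0.0296, so H₀ = 1.6004 rad = 91.70°.

H₀ = 91.7°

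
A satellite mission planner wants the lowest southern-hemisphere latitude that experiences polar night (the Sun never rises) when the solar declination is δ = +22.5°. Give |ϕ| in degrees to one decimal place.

|ϕ| = 67.5°

Polar night requires cos h₀ = −tan ϕ tan δ ≥ 1, i.e. tan ϕ tan δ ≤ −1.
The boundary is |tan ϕ| · |tan δ| = 1, so |ϕ| = 90° − |δ| = 90° − 22.5° = 67.5° in the southern hemisphere.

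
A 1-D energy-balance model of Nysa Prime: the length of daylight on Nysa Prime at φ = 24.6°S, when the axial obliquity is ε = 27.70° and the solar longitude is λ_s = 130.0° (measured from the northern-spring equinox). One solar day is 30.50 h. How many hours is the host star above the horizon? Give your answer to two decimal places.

13.55 h

Solar declination: sin δ = sin ε · sin λ_s = sin 27.70° × sin 130.0° = 0.35609, so δ = +20.860°.
cos H₀ = −tan φ · tan δ = −tan(-24.6°) × tan(+20.860°) = 0.1745, so H₀ = 1.3954 rad = 79.95°.
Daylight = 2H₀/(2π) × 30.50 h = (1.3954/π) × 30.50 = 13.55 h.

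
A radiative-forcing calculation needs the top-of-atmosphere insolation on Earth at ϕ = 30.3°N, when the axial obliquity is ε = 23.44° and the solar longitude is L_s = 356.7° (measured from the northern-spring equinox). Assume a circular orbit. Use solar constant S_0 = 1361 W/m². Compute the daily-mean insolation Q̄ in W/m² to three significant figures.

Solar declination: sin δ = sin ε · sin L_s = sin 23.44° × sin 356.7° = -0.02290, so δ = -1.312°.
cos h₀ = −tan(+30.3°) tan(-1.312°) = 0.0134, h₀ = 1.5574 rad.
Bracket: h₀ sin ϕ sin δ + cos ϕ cos δ sin h₀ = 1.5574×0.50453×-0.02290 + 0.86340×0.99974×0.99991 = -0.017994 + 0.863098 = 0.845104.
Q̄ = (S_0/π) × [bracket] = (1361/π) × 0.845104 = 366.1 W/m².

Q̄ ≈ 366 W/m²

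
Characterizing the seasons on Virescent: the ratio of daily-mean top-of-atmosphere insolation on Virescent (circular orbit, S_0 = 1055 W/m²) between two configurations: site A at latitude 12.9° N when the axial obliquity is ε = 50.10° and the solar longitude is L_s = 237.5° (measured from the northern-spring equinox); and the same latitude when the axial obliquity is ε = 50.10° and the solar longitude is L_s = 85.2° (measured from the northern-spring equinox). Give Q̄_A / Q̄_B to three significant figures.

Q̄_A / Q̄_B ≈ 0.577

— Configuration A (ϕ=+12.9°):
Solar declination: sin δ = sin ε · sin L_s = sin 50.10° × sin 237.5° = -0.64702, so δ = -40.317°.
cos h₀ = −tan(+12.9°) tan(-40.317°) = 0.1944, h₀ = 1.3752 rad.
Bracket: h₀ sin ϕ sin δ + cos ϕ cos δ sin h₀ = 1.3752×0.22325×-0.64702 + 0.97476×0.76247×0.98093 = -0.198644 + 0.729052 = 0.530408.
Q̄ = (S_0/π) × [bracket] = (1055/π) × 0.530408 = 178.12 W/m².
— Configuration B (ϕ=+12.9°):
Solar declination: sin δ = sin ε · sin L_s = sin 50.10° × sin 85.2° = 0.76447, so δ = +49.860°.
cos h₀ = −tan(+12.9°) tan(+49.860°) = -0.2716, h₀ = 1.8459 rad.
Bracket: h₀ sin ϕ sin δ + cos ϕ cos δ sin h₀ = 1.8459×0.22325×0.76447 + 0.97476×0.64465×0.96241 = 0.315036 + 0.604758 = 0.919794.
Q̄ = (S_0/π) × [bracket] = (1055/π) × 0.919794 = 308.88 W/m².
Ratio Q̄_A / Q̄_B = 178.12 / 308.88 = 0.5767.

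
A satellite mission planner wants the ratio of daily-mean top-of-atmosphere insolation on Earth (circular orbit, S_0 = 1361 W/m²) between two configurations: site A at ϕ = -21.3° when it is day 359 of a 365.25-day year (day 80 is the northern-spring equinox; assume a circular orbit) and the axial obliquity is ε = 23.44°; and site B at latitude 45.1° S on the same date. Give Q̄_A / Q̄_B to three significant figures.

Q̄_A / Q̄_B ≈ 0.950

— Configuration A (ϕ=-21.3°):
Solar longitude: L_s = 360° × (359 − 80)/365.25 = 274.990°.
sin δ = sin 23.44° × sin 274.990° = -0.39628, so δ = -23.346°.
cos h₀ = −tan(-21.3°) tan(-23.346°) = -0.1683, h₀ = 1.7399 rad.
Bracket: h₀ sin ϕ sin δ + cos ϕ cos δ sin h₀ = 1.7399×-0.36325×-0.39628 + 0.93169×0.91813×0.98574 = 0.250456 + 0.843214 = 1.093670.
Q̄ = (S_0/π) × [bracket] = (1361/π) × 1.093670 = 473.80 W/m².
— Configuration B (ϕ=-45.1°):
cos h₀ = −tan(-45.1°) tan(-23.346°) = -0.4331, h₀ = 2.0188 rad.
Bracket: h₀ sin ϕ sin δ + cos ϕ cos δ sin h₀ = 2.0188×-0.70834×-0.39628 + 0.70587×0.91813×0.90133 = 0.566679 + 0.584134 = 1.150813.
Q̄ = (S_0/π) × [bracket] = (1361/π) × 1.150813 = 498.55 W/m².
Ratio Q̄_A / Q̄_B = 473.80 / 498.55 = 0.9504.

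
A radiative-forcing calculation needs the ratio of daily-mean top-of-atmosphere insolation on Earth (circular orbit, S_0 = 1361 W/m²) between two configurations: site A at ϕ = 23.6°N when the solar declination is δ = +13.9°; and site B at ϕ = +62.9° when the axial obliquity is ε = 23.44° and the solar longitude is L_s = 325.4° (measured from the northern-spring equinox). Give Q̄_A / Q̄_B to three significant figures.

Q̄_A / Q̄_B ≈ 6.00

— Configuration A (ϕ=+23.6°):
cos h₀ = −tan(+23.6°) tan(+13.900°) = -0.1081, h₀ = 1.6791 rad.
Bracket: h₀ sin ϕ sin δ + cos ϕ cos δ sin h₀ = 1.6791×0.40035×0.24023 + 0.91636×0.97072×0.99414 = 0.161489 + 0.884316 = 1.045805.
Q̄ = (S_0/π) × [bracket] = (1361/π) × 1.045805 = 453.06 W/m².
— Configuration B (ϕ=+62.9°):
Solar declination: sin δ = sin ε · sin L_s = sin 23.44° × sin 325.4° = -0.22588, so δ = -13.055°.
cos h₀ = −tan(+62.9°) tan(-13.055°) = 0.4531, h₀ = 1.1005 rad.
Bracket: h₀ sin ϕ sin δ + cos ϕ cos δ sin h₀ = 1.1005×0.89021×-0.22588 + 0.45554×0.97415×0.89145 = -0.221289 + 0.395594 = 0.174305.
Q̄ = (S_0/π) × [bracket] = (1361/π) × 0.174305 = 75.512 W/m².
Ratio Q̄_A / Q̄_B = 453.06 / 75.512 = 6.000.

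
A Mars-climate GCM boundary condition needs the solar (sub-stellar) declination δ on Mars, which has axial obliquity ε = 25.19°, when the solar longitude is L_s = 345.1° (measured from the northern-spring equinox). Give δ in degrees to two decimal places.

sin δ = sin ε · sin L_s = sin 25.19° × sin 345.1° = -0.109441.
δ = arcsin(-0.109441) = -6.28°.

δ = -6.28°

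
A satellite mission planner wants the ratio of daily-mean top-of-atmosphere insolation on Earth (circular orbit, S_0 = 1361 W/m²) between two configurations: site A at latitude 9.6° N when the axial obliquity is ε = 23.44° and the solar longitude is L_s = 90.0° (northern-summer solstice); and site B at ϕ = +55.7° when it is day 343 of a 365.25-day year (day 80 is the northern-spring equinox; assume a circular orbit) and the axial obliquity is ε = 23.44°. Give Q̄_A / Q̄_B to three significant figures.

Q̄_A / Q̄_B ≈ 8.73

— Configuration A (ϕ=+9.6°):
Solar declination: sin δ = sin ε · sin L_s = sin 23.44° × sin 90.0° = 0.39779, so δ = +23.440°.
cos h₀ = −tan(+9.6°) tan(+23.440°) = -0.0733, h₀ = 1.6442 rad.
Bracket: h₀ sin ϕ sin δ + cos ϕ cos δ sin h₀ = 1.6442×0.16677×0.39779 + 0.98600×0.91748×0.99731 = 0.109075 + 0.902202 = 1.011277.
Q̄ = (S_0/π) × [bracket] = (1361/π) × 1.011277 = 438.11 W/m².
— Configuration B (ϕ=+55.7°):
Solar longitude: L_s = 360° × (343 − 80)/365.25 = 259.220°.
sin δ = sin 23.44° × sin 259.220° = -0.39077, so δ = -23.002°.
cos h₀ = −tan(+55.7°) tan(-23.002°) = 0.6223, h₀ = 0.8991 rad.
Bracket: h₀ sin ϕ sin δ + cos ϕ cos δ sin h₀ = 0.8991×0.82610×-0.39077 + 0.56353×0.92049×0.78276 = -0.290243 + 0.406036 = 0.115793.
Q̄ = (S_0/π) × [bracket] = (1361/π) × 0.115793 = 50.164 W/m².
Ratio Q̄_A / Q̄_B = 438.11 / 50.164 = 8.734.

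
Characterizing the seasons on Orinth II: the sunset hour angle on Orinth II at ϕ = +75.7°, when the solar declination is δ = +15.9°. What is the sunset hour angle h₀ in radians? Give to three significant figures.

h₀ = 3.14 rad

Sunrise equation: cos h₀ = −tan ϕ · tan δ = -1.1175 ≤ −1, so the host star never sets (polar day) and h₀ = π.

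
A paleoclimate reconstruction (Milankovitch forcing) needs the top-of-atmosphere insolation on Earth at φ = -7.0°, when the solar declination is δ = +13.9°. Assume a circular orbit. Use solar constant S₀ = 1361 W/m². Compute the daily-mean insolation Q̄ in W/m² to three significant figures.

cos H₀ = −tan(-7.0°) tan(+13.900°) = 0.0304, H₀ = 1.5404 rad.
Bracket: H₀ sin φ sin δ + cos φ cos δ sin H₀ = 1.5404×-0.12187×0.24023 + 0.99255×0.97072×0.99954 = -0.045098 + 0.963045 = 0.917947.
Q̄ = (S₀/π) × [bracket] = (1361/π) × 0.917947 = 397.7 W/m².

Q̄ ≈ 398 W/m²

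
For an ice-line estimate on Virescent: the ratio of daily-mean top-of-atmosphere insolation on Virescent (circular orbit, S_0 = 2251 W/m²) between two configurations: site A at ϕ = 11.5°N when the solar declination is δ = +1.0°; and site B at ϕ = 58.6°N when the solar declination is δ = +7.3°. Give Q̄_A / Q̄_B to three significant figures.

Q̄_A / Q̄_B ≈ 1.41

— Configuration A (ϕ=+11.5°):
cos h₀ = −tan(+11.5°) tan(+1.000°) = -0.0036, h₀ = 1.5743 rad.
Bracket: h₀ sin ϕ sin δ + cos ϕ cos δ sin h₀ = 1.5743×0.19937×0.01745 + 0.97992×0.99985×0.99999 = 0.005477 + 0.979763 = 0.985240.
Q̄ = (S_0/π) × [bracket] = (2251/π) × 0.985240 = 705.94 W/m².
— Configuration B (ϕ=+58.6°):
cos h₀ = −tan(+58.6°) tan(+7.300°) = -0.2099, h₀ = 1.7822 rad.
Bracket: h₀ sin ϕ sin δ + cos ϕ cos δ sin h₀ = 1.7822×0.85355×0.12706 + 0.52101×0.99189×0.97773 = 0.193283 + 0.505276 = 0.698559.
Q̄ = (S_0/π) × [bracket] = (2251/π) × 0.698559 = 500.53 W/m².
Ratio Q̄_A / Q̄_B = 705.94 / 500.53 = 1.410.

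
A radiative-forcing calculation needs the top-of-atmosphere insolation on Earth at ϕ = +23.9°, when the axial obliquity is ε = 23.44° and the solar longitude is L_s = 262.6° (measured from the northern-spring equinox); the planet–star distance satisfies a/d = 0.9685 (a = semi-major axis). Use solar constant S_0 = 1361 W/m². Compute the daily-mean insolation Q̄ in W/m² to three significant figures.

Solar declination: sin δ = sin ε · sin L_s = sin 23.44° × sin 262.6° = -0.39448, so δ = -23.233°.
cos h₀ = −tan(+23.9°) tan(-23.233°) = 0.1902, h₀ = 1.3794 rad.
Bracket: h₀ sin ϕ sin δ + cos ϕ cos δ sin h₀ = 1.3794×0.40514×-0.39448 + 0.91425×0.91891×0.98174 = -0.220455 + 0.824773 = 0.604318.
Inverse-square distance factor (a/d)² = 0.9685² = 0.937992.
Q̄ = (S_0/π) × 0.937992 × [bracket] = (1361/π) × 0.937992 × 0.604318 = 245.6 W/m².

Q̄ ≈ 246 W/m²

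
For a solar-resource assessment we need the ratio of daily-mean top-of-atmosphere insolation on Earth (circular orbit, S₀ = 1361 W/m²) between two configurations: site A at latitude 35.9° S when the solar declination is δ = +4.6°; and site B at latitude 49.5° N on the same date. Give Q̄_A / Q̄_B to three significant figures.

Q̄_A / Q̄_B ≈ 0.985

— Configuration A (φ=-35.9°):
cos H₀ = −tan(-35.9°) tan(+4.600°) = 0.0582, H₀ = 1.5125 rad.
Bracket: H₀ sin φ sin δ + cos φ cos δ sin H₀ = 1.5125×-0.58637×0.08020 + 0.81004×0.99678×0.99830 = -0.071128 + 0.806059 = 0.734931.
Q̄ = (S₀/π) × [bracket] = (1361/π) × 0.734931 = 318.39 W/m².
— Configuration B (φ=+49.5°):
cos H₀ = −tan(+49.5°) tan(+4.600°) = -0.0942, H₀ = 1.6651 rad.
Bracket: H₀ sin φ sin δ + cos φ cos δ sin H₀ = 1.6651×0.76041×0.08020 + 0.64945×0.99678×0.99555 = 0.101546 + 0.644478 = 0.746024.
Q̄ = (S₀/π) × [bracket] = (1361/π) × 0.746024 = 323.19 W/m².
Ratio Q̄_A / Q̄_B = 318.39 / 323.19 = 0.9851.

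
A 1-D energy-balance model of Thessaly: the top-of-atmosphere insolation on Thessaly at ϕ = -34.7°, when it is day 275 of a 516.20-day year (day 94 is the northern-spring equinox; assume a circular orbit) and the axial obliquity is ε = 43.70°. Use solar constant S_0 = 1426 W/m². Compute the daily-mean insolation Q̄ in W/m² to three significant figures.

Q̄ ≈ 118 W/m²

Solar longitude: L_s = 360° × (275 − 94)/516.20 = 126.230°.
sin δ = sin 43.70° × sin 126.230° = 0.55730, so δ = +33.869°.
cos h₀ = −tan(-34.7°) tan(+33.869°) = 0.4648, h₀ = 1.0874 rad.
Bracket: h₀ sin ϕ sin δ + cos ϕ cos δ sin h₀ = 1.0874×-0.56928×0.55730 + 0.82214×0.83031×0.88544 = -0.344988 + 0.604429 = 0.259441.
Q̄ = (S_0/π) × [bracket] = (1426/π) × 0.259441 = 117.8 W/m².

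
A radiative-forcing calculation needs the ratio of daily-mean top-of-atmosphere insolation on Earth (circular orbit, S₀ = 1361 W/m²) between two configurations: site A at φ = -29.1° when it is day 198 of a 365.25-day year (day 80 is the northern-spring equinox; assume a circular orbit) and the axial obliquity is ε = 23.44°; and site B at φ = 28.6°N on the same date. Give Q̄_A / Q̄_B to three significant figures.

Q̄_A / Q̄_B ≈ 0.508

— Configuration A (φ=-29.1°):
Solar longitude: λ_s = 360° × (198 − 80)/365.25 = 116.304°.
sin δ = sin 23.44° × sin 116.304° = 0.35660, so δ = +20.892°.
cos H₀ = −tan(-29.1°) tan(+20.892°) = 0.2124, H₀ = 1.3567 rad.
Bracket: H₀ sin φ sin δ + cos φ cos δ sin H₀ = 1.3567×-0.48634×0.35660 + 0.87377×0.93426×0.97717 = -0.235291 + 0.797692 = 0.562401.
Q̄ = (S₀/π) × [bracket] = (1361/π) × 0.562401 = 243.64 W/m².
— Configuration B (φ=+28.6°):
cos H₀ = −tan(+28.6°) tan(+20.892°) = -0.2081, H₀ = 1.7804 rad.
Bracket: H₀ sin φ sin δ + cos φ cos δ sin H₀ = 1.7804×0.47869×0.35660 + 0.87798×0.93426×0.97811 = 0.303916 + 0.802306 = 1.106222.
Q̄ = (S₀/π) × [bracket] = (1361/π) × 1.106222 = 479.24 W/m².
Ratio Q̄_A / Q̄_B = 243.64 / 479.24 = 0.5084.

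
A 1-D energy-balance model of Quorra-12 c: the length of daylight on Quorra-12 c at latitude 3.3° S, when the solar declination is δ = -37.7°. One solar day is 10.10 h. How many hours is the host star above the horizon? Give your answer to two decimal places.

cos h₀ = −tan ϕ · tan δ = −tan(-3.3°) × tan(-37.700°) = -0.0446, so h₀ = 1.6154 rad = 92.55°.
Daylight = 2h₀/(2π) × 10.10 h = (1.6154/π) × 10.10 = 5.19 h.

5.19 h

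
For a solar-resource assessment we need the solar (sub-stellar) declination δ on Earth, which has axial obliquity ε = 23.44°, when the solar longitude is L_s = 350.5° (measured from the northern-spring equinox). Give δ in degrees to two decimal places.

δ = -3.76°

sin δ = sin ε · sin L_s = sin 23.44° × sin 350.5° = -0.065654.
δ = arcsin(-0.065654) = -3.76°.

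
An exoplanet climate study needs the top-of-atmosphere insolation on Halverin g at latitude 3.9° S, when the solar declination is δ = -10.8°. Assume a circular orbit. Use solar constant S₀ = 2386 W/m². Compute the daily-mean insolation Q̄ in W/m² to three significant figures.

cos H₀ = −tan(-3.9°) tan(-10.800°) = -0.0130, H₀ = 1.5838 rad.
Bracket: H₀ sin φ sin δ + cos φ cos δ sin H₀ = 1.5838×-0.06802×-0.18738 + 0.99768×0.98229×0.99992 = 0.020186 + 0.979933 = 1.000119.
Q̄ = (S₀/π) × [bracket] = (2386/π) × 1.000119 = 759.6 W/m².

Q̄ ≈ 760 W/m²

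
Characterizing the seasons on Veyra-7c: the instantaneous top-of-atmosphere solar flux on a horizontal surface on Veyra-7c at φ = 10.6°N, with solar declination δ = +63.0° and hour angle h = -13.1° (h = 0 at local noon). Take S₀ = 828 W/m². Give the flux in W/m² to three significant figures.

cos θ_z = sin φ sin δ + cos φ cos δ cos h = 0.163902 + 0.434630 = 0.598532.
Flux = S₀ · cos θ_z = 828 × 0.598532 = 495.6 W/m².

496 W/m²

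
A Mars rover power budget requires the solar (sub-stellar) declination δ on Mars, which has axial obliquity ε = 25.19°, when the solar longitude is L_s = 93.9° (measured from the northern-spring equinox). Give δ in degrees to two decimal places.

δ = +25.13°

sin δ = sin ε · sin L_s = sin 25.19° × sin 93.9° = 0.424636.
δ = arcsin(0.424636) = +25.13°.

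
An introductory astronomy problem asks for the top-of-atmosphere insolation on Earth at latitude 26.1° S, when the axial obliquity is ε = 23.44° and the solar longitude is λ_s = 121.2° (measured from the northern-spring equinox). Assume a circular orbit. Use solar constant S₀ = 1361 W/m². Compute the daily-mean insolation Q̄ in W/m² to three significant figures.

Q̄ ≈ 270 W/m²

Solar declination: sin δ = sin ε · sin λ_s = sin 23.44° × sin 121.2° = 0.34025, so δ = +19.892°.
cos H₀ = −tan(-26.1°) tan(+19.892°) = 0.1773, H₀ = 1.3926 rad.
Bracket: H₀ sin φ sin δ + cos φ cos δ sin H₀ = 1.3926×-0.43994×0.34025 + 0.89803×0.94033×0.98416 = -0.208458 + 0.831069 = 0.622611.
Q̄ = (S₀/π) × [bracket] = (1361/π) × 0.622611 = 269.7 W/m².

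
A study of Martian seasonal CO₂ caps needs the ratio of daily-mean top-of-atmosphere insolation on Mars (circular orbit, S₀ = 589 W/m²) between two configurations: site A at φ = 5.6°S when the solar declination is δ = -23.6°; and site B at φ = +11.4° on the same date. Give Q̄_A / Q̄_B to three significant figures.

— Configuration A (φ=-5.6°):
cos H₀ = −tan(-5.6°) tan(-23.600°) = -0.0428, H₀ = 1.6136 rad.
Bracket: H₀ sin φ sin δ + cos φ cos δ sin H₀ = 1.6136×-0.09758×-0.40035 + 0.99523×0.91636×0.99908 = 0.063037 + 0.911150 = 0.974187.
Q̄ = (S₀/π) × [bracket] = (589/π) × 0.974187 = 182.64 W/m².
— Configuration B (φ=+11.4°):
cos H₀ = −tan(+11.4°) tan(-23.600°) = 0.0881, H₀ = 1.4826 rad.
Bracket: H₀ sin φ sin δ + cos φ cos δ sin H₀ = 1.4826×0.19766×-0.40035 + 0.98027×0.91636×0.99611 = -0.117323 + 0.894786 = 0.777463.
Q̄ = (S₀/π) × [bracket] = (589/π) × 0.777463 = 145.76 W/m².
Ratio Q̄_A / Q̄_B = 182.64 / 145.76 = 1.253.

Q̄_A / Q̄_B ≈ 1.25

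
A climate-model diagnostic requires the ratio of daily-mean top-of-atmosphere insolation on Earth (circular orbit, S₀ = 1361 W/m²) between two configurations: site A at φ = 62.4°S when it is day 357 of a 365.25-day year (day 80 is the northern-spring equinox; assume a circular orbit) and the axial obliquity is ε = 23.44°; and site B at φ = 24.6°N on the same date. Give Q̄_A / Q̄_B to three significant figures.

Q̄_A / Q̄_B ≈ 1.92

— Configuration A (φ=-62.4°):
Solar longitude: λ_s = 360° × (357 − 80)/365.25 = 273.018°.
sin δ = sin 23.44° × sin 273.018° = -0.39724, so δ = -23.406°.
cos H₀ = −tan(-62.4°) tan(-23.406°) = -0.8280, H₀ = 2.5463 rad.
Bracket: H₀ sin φ sin δ + cos φ cos δ sin H₀ = 2.5463×-0.88620×-0.39724 + 0.46330×0.91772×0.56077 = 0.896384 + 0.238428 = 1.134812.
Q̄ = (S₀/π) × [bracket] = (1361/π) × 1.134812 = 491.62 W/m².
— Configuration B (φ=+24.6°):
cos H₀ = −tan(+24.6°) tan(-23.406°) = 0.1982, H₀ = 1.3713 rad.
Bracket: H₀ sin φ sin δ + cos φ cos δ sin H₀ = 1.3713×0.41628×-0.39724 + 0.90924×0.91772×0.98017 = -0.226762 + 0.817881 = 0.591119.
Q̄ = (S₀/π) × [bracket] = (1361/π) × 0.591119 = 256.08 W/m².
Ratio Q̄_A / Q̄_B = 491.62 / 256.08 = 1.920.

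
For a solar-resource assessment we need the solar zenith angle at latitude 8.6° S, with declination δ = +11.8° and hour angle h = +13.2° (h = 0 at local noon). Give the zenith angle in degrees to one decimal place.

cos θ_z = sin ϕ sin δ + cos ϕ cos δ cos h = -0.030579 + 0.942289 = 0.911710.
θ_z = arccos(0.911710) = 24.3°.

θ_z = 24.3°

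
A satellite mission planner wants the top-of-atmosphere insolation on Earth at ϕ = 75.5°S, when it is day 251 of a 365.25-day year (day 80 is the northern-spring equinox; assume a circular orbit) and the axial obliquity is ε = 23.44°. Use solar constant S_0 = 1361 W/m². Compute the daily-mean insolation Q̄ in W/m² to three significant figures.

Q̄ ≈ 61.2 W/m²

Solar longitude: L_s = 360° × (251 − 80)/365.25 = 168.542°.
sin δ = sin 23.44° × sin 168.542° = 0.07902, so δ = +4.532°.
cos h₀ = −tan(-75.5°) tan(+4.532°) = 0.3065, h₀ = 1.2593 rad.
Bracket: h₀ sin ϕ sin δ + cos ϕ cos δ sin h₀ = 1.2593×-0.96815×0.07902 + 0.25038×0.99687×0.95187 = -0.096340 + 0.237583 = 0.141243.
Q̄ = (S_0/π) × [bracket] = (1361/π) × 0.141243 = 61.19 W/m².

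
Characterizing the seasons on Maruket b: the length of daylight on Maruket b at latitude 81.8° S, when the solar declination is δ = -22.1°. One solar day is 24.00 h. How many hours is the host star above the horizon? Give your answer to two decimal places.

24.00 h

Sunrise equation: cos H₀ = −tan φ · tan δ = -2.8178 ≤ −1, so the host star never sets (polar day) and H₀ = π.
Daylight = 2H₀/(2π) × 24.00 h = (3.1416/π) × 24.00 = 24.00 h.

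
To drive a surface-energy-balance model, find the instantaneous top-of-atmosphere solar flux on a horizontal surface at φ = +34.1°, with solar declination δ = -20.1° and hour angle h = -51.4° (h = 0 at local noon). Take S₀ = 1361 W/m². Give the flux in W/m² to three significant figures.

cos θ_z = sin φ sin δ + cos φ cos δ cos h = -0.192669 + 0.485145 = 0.292476.
Flux = S₀ · cos θ_z = 1361 × 0.292476 = 398.1 W/m².

398 W/m²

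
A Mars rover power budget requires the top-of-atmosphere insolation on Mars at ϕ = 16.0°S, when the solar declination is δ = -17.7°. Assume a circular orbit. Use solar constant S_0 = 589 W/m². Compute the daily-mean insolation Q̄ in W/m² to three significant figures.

cos h₀ = −tan(-16.0°) tan(-17.700°) = -0.0915, h₀ = 1.6624 rad.
Bracket: h₀ sin ϕ sin δ + cos ϕ cos δ sin h₀ = 1.6624×-0.27564×-0.30403 + 0.96126×0.95266×0.99580 = 0.139314 + 0.911908 = 1.051222.
Q̄ = (S_0/π) × [bracket] = (589/π) × 1.051222 = 197.1 W/m².

Q̄ ≈ 197 W/m²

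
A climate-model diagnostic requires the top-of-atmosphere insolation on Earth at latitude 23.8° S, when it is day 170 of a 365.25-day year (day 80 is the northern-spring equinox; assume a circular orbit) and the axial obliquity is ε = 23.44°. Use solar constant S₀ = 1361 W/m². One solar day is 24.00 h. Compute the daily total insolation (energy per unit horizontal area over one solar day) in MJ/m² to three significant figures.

22.6 MJ/m²

Solar longitude: λ_s = 360° × (170 − 80)/365.25 = 88.706°.
sin δ = sin 23.44° × sin 88.706° = 0.39769, so δ = +23.434°.
cos H₀ = −tan(-23.8°) tan(+23.434°) = 0.1912, H₀ = 1.3784 rad.
Bracket: H₀ sin φ sin δ + cos φ cos δ sin H₀ = 1.3784×-0.40355×0.39769 + 0.91496×0.91752×0.98156 = -0.221216 + 0.824014 = 0.602798.
Q̄ = (S₀/π) × [bracket] = (1361/π) × 0.602798 = 261.14 W/m².
Daily total = Q̄ × 24.00 h × 3600 s/h = 261.14 × 24.00 × 3600 / 10⁶ = 22.56 MJ/m².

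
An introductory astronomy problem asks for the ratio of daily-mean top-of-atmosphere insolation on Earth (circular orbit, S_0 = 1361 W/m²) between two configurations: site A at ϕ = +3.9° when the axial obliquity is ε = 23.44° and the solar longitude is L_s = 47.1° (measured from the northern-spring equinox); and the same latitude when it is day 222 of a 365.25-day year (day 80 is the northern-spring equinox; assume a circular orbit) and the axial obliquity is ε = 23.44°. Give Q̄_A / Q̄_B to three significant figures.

— Configuration A (ϕ=+3.9°):
Solar declination: sin δ = sin ε · sin L_s = sin 23.44° × sin 47.1° = 0.29140, so δ = +16.942°.
cos h₀ = −tan(+3.9°) tan(+16.942°) = -0.0208, h₀ = 1.5916 rad.
Bracket: h₀ sin ϕ sin δ + cos ϕ cos δ sin h₀ = 1.5916×0.06802×0.29140 + 0.99768×0.95660×0.99978 = 0.031547 + 0.954171 = 0.985718.
Q̄ = (S_0/π) × [bracket] = (1361/π) × 0.985718 = 427.03 W/m².
— Configuration B (ϕ=+3.9°):
Solar longitude: L_s = 360° × (222 − 80)/365.25 = 139.959°.
sin δ = sin 23.44° × sin 139.959° = 0.25591, so δ = +14.828°.
cos h₀ = −tan(+3.9°) tan(+14.828°) = -0.0180, h₀ = 1.5888 rad.
Bracket: h₀ sin ϕ sin δ + cos ϕ cos δ sin h₀ = 1.5888×0.06802×0.25591 + 0.99768×0.96670×0.99984 = 0.027656 + 0.964303 = 0.991959.
Q̄ = (S_0/π) × [bracket] = (1361/π) × 0.991959 = 429.74 W/m².
Ratio Q̄_A / Q̄_B = 427.03 / 429.74 = 0.9937.

Q̄_A / Q̄_B ≈ 0.994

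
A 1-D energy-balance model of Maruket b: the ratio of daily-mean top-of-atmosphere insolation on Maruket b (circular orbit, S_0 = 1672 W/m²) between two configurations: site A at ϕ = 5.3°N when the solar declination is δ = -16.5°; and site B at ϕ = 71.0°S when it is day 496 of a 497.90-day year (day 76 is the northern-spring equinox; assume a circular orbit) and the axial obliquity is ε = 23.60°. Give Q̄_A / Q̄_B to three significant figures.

— Configuration A (ϕ=+5.3°):
cos h₀ = −tan(+5.3°) tan(-16.500°) = 0.0275, h₀ = 1.5433 rad.
Bracket: h₀ sin ϕ sin δ + cos ϕ cos δ sin h₀ = 1.5433×0.09237×-0.28402 + 0.99572×0.95882×0.99962 = -0.040488 + 0.954353 = 0.913865.
Q̄ = (S_0/π) × [bracket] = (1672/π) × 0.913865 = 486.37 W/m².
— Configuration B (ϕ=-71.0°):
Solar longitude: L_s = 360° × (496 − 76)/497.90 = 303.675°.
sin δ = sin 23.60° × sin 303.675° = -0.33317, so δ = -19.461°.
cos h₀ = −tan(-71.0°) tan(-19.461°) = -1.0262 ≤ −1 ⇒ polar day, h₀ = π.
Bracket: h₀ sin ϕ sin δ + cos ϕ cos δ sin h₀ = 3.1416×-0.94552×-0.33317 + 0.32557×0.94287×0.00000 = 0.989663 + 0.000000 = 0.989663.
Q̄ = (S_0/π) × [bracket] = (1672/π) × 0.989663 = 526.71 W/m².
Ratio Q̄_A / Q̄_B = 486.37 / 526.71 = 0.9234.

Q̄_A / Q̄_B ≈ 0.923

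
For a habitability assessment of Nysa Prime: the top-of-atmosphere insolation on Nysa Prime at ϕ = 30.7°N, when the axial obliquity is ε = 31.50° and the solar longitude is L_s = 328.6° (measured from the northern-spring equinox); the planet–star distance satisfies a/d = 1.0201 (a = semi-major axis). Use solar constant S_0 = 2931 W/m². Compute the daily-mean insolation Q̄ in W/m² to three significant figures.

Solar declination: sin δ = sin ε · sin L_s = sin 31.50° × sin 328.6° = -0.27223, so δ = -15.797°.
cos h₀ = −tan(+30.7°) tan(-15.797°) = 0.1680, h₀ = 1.4020 rad.
Bracket: h₀ sin ϕ sin δ + cos ϕ cos δ sin h₀ = 1.4020×0.51054×-0.27223 + 0.85985×0.96223×0.98579 = -0.194856 + 0.815616 = 0.620760.
Inverse-square distance factor (a/d)² = 1.0201² = 1.040604.
Q̄ = (S_0/π) × 1.040604 × [bracket] = (2931/π) × 1.040604 × 0.620760 = 602.7 W/m².

Q̄ ≈ 603 W/m²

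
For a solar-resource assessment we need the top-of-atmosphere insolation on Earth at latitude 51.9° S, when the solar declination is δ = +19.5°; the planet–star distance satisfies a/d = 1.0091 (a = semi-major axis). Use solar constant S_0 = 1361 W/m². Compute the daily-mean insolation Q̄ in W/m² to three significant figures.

cos h₀ = −tan(-51.9°) tan(+19.500°) = 0.4516, h₀ = 1.1022 rad.
Bracket: h₀ sin ϕ sin δ + cos ϕ cos δ sin h₀ = 1.1022×-0.78694×0.33381 + 0.61704×0.94264×0.89221 = -0.289535 + 0.518951 = 0.229416.
Inverse-square distance factor (a/d)² = 1.0091² = 1.018283.
Q̄ = (S_0/π) × 1.018283 × [bracket] = (1361/π) × 1.018283 × 0.229416 = 101.2 W/m².

Q̄ ≈ 101 W/m²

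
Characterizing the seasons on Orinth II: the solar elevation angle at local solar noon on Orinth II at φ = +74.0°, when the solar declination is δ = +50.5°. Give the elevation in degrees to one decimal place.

At local noon the hour angle is zero, so the zenith angle equals |φ − δ| = |+74.0° − (+50.500°)| = 23.500°.
Elevation = 90° − 23.500° = 66.5°.

66.5°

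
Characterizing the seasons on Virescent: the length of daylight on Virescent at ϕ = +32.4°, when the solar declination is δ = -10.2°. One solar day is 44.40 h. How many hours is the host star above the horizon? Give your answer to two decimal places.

cos h₀ = −tan ϕ · tan δ = −tan(+32.4°) × tan(-10.200°) = 0.1142, so h₀ = 1.4564 rad = 83.44°.
Daylight = 2h₀/(2π) × 44.40 h = (1.4564/π) × 44.40 = 20.58 h.

20.58 h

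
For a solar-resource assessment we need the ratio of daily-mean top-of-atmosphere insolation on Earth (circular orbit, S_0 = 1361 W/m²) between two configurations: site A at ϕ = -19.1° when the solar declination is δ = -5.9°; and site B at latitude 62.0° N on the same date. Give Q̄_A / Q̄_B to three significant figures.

— Configuration A (ϕ=-19.1°):
cos h₀ = −tan(-19.1°) tan(-5.900°) = -0.0358, h₀ = 1.6066 rad.
Bracket: h₀ sin ϕ sin δ + cos ϕ cos δ sin h₀ = 1.6066×-0.32722×-0.10279 + 0.94495×0.99470×0.99936 = 0.054038 + 0.939340 = 0.993378.
Q̄ = (S_0/π) × [bracket] = (1361/π) × 0.993378 = 430.35 W/m².
— Configuration B (ϕ=+62.0°):
cos h₀ = −tan(+62.0°) tan(-5.900°) = 0.1944, h₀ = 1.3752 rad.
Bracket: h₀ sin ϕ sin δ + cos ϕ cos δ sin h₀ = 1.3752×0.88295×-0.10279 + 0.46947×0.99470×0.98093 = -0.124811 + 0.458076 = 0.333265.
Q̄ = (S_0/π) × [bracket] = (1361/π) × 0.333265 = 144.38 W/m².
Ratio Q̄_A / Q̄_B = 430.35 / 144.38 = 2.981.

Q̄_A / Q̄_B ≈ 2.98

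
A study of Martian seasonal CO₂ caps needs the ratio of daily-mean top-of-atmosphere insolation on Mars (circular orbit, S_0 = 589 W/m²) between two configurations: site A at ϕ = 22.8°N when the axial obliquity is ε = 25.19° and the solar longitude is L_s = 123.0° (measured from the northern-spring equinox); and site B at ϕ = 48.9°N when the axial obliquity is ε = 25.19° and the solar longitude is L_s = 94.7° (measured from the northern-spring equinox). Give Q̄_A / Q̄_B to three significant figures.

Q̄_A / Q̄_B ≈ 0.919

— Configuration A (ϕ=+22.8°):
Solar declination: sin δ = sin ε · sin L_s = sin 25.19° × sin 123.0° = 0.35696, so δ = +20.913°.
cos h₀ = −tan(+22.8°) tan(+20.913°) = -0.1606, h₀ = 1.7321 rad.
Bracket: h₀ sin ϕ sin δ + cos ϕ cos δ sin h₀ = 1.7321×0.38752×0.35696 + 0.92186×0.93412×0.98701 = 0.239600 + 0.849942 = 1.089542.
Q̄ = (S_0/π) × [bracket] = (589/π) × 1.089542 = 204.27 W/m².
— Configuration B (ϕ=+48.9°):
Solar declination: sin δ = sin ε · sin L_s = sin 25.19° × sin 94.7° = 0.42419, so δ = +25.099°.
cos h₀ = −tan(+48.9°) tan(+25.099°) = -0.5370, h₀ = 2.1376 rad.
Bracket: h₀ sin ϕ sin δ + cos ϕ cos δ sin h₀ = 2.1376×0.75356×0.42419 + 0.65738×0.90557×0.84361 = 0.683289 + 0.502204 = 1.185493.
Q̄ = (S_0/π) × [bracket] = (589/π) × 1.185493 = 222.26 W/m².
Ratio Q̄_A / Q̄_B = 204.27 / 222.26 = 0.9191.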